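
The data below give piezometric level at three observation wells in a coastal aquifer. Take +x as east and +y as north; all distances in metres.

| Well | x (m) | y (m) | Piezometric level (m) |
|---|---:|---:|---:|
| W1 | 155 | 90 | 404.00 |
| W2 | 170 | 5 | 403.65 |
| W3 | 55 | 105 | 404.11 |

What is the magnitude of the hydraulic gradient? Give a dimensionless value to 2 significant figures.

0.0041

With h = a·x + b·y + c and W1 as origin, the differences give:
  15·a + (-85)·b = -0.35
  (-100)·a + 15·b = +0.11
Eliminate b (×15 and ×(-85), subtract): -8275·a = 4.100 → a = ∂h/∂x = -0.0004955
Back-substitute: b = ∂h/∂y = +0.004030.
|∇h| = √(-0.0004955² + 0.004030²) = 0.00406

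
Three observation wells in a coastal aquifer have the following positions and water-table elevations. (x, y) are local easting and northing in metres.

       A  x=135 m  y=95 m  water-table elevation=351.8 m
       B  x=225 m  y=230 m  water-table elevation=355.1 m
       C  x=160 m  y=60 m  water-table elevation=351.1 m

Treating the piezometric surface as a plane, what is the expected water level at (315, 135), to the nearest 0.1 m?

Three-point gradient (reference A): Δ to B = (90, 135, +3.3), Δ to C = (25, -35, -0.7).
∂h/∂x = +0.003218, ∂h/∂y = +0.02230 (det = -6525).
h(315, 135) = 351.8 + (+0.003218)·(180) + (+0.02230)·(40) = 351.8 +0.579 +0.892 = 353.271 m.

353.3 m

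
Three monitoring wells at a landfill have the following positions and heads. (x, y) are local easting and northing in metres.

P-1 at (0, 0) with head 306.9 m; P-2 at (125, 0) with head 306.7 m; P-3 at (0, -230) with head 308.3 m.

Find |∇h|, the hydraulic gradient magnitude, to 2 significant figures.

∂h/∂x = (306.7 − 306.9) / (125 − 0) = -0.001600
∂h/∂y = (308.3 − 306.9) / (-230 − 0) = -0.006087
|∇h| = √(-0.001600² + -0.006087²) = 0.006294

0.0063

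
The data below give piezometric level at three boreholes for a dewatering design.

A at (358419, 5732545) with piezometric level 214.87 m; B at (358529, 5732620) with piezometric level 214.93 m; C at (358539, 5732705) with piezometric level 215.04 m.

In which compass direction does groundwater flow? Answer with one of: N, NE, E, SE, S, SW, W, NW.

S

Taking A as reference: B−A = (110, 75, +0.06); C−A = (120, 160, +0.17).
Determinant of the coordinate differences = 110·160 − 120·75 = 8600.
∂h/∂x = [(+0.06)·160 − (+0.17)·75] / 8600 = -0.0003663
∂h/∂y = [110·(+0.17) − 120·(+0.06)] / 8600 = +0.001337
Flow = −∇h = (+0.0003663 east, -0.001337 north), which points south.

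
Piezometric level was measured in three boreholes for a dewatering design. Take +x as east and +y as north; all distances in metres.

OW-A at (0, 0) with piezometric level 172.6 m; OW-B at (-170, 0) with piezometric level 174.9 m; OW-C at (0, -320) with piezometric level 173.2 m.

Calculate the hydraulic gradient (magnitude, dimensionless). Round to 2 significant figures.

∂h/∂x = (174.9 − 172.6) / (-170 − 0) = -0.01353
∂h/∂y = (173.2 − 172.6) / (-320 − 0) = -0.001875
|∇h| = √(-0.01353² + -0.001875²) = 0.01366

0.014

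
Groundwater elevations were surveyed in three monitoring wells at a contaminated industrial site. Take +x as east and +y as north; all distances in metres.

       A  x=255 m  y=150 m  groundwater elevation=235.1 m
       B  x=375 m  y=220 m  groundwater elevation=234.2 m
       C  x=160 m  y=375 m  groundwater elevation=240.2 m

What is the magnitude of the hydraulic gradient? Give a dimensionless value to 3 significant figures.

With h = a·x + b·y + c and A as origin, the differences give:
  120·a + 70·b = -0.9
  (-95)·a + 225·b = +5.1
Eliminate b (×225 and ×70, subtract): 33650·a = -559.50 → a = ∂h/∂x = -0.01663
Back-substitute: b = ∂h/∂y = +0.01565.
|∇h| = √(-0.01663² + 0.01565²) = 0.02284

0.0228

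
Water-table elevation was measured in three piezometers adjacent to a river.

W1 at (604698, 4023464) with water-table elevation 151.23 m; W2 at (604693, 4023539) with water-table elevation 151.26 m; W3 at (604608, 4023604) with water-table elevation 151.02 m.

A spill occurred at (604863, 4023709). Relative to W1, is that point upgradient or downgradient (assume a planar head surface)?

With h = a·x + b·y + c and W1 as origin, the differences give:
  (-5)·a + 75·b = +0.03
  (-90)·a + 140·b = -0.21
Eliminate b (×140 and ×75, subtract): 6050·a = 19.950 → a = ∂h/∂x = +0.003298
Back-substitute: b = ∂h/∂y = +0.0006198.
Head at (604863, 4023709) = 151.23 + (+0.003298)·(165) + (+0.0006198)·(245) = 151.93 m.
That is higher than the 151.23 m at W1, so the point is upgradient.

upgradient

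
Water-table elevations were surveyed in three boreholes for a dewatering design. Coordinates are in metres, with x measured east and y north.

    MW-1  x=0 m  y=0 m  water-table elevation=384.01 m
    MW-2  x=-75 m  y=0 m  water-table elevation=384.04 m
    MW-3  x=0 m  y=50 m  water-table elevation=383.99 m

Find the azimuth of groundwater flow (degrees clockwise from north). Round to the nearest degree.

∂h/∂x = (384.04 − 384.01) / (-75 − 0) = -0.0004000
∂h/∂y = (383.99 − 384.01) / (50 − 0) = -0.0004000
Flow direction (−∇h) has components (+0.0004000 E, +0.0004000 N).
Azimuth = atan2(E, N) = atan2(+0.0004000, +0.0004000) = 45.0° ≈ 045°.

045°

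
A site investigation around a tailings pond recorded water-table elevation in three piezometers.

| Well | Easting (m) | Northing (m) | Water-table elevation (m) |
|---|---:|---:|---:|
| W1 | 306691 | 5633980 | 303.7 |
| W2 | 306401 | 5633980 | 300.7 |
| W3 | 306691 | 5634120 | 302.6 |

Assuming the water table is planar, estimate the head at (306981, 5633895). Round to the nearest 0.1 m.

307.4 m

∂h/∂x = (300.7 − 303.7) / (306401 − 306691) = +0.01034
∂h/∂y = (302.6 − 303.7) / (5634120 − 5633980) = -0.007857
h(306981, 5633895) = 303.7 + (+0.01034)·(290) + (-0.007857)·(-85) = 303.7 +3.000 +0.668 = 307.368 m.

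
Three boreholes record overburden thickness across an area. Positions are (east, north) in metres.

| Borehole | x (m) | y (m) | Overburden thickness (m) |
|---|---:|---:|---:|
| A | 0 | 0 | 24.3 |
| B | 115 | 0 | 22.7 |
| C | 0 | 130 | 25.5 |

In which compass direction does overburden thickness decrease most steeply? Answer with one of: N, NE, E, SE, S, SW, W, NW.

∂d/∂x = (22.7 − 24.3) / (115 − 0) = -0.01391
∂d/∂y = (25.5 − 24.3) / (130 − 0) = +0.009231
Steepest decrease is along −∇f = (+0.01391 E, -0.009231 N) → southeast.

SE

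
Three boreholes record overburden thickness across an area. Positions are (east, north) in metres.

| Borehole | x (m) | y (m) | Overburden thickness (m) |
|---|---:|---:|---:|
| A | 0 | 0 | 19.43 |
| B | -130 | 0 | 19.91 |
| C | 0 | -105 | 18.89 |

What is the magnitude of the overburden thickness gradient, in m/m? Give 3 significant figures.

0.00633 m/m

∂d/∂x = (19.91 − 19.43) / (-130 − 0) = -0.003692
∂d/∂y = (18.89 − 19.43) / (-105 − 0) = +0.005143
|∇f| = √(-0.003692² + 0.005143²) = 0.006331 m/m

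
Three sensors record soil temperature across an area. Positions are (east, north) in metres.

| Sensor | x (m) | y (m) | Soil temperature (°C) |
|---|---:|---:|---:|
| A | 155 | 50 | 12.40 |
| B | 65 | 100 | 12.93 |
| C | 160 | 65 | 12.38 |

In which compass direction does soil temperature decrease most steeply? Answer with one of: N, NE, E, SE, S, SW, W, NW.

Differences from A: to B (Δx, Δy, Δh) = (-90, 50, +0.53); to C = (5, 15, -0.02).
Determinant of the coordinate differences = (-90)·15 − 5·50 = -1600.
∂T/∂x = [(+0.53)·15 − (-0.02)·50] / -1600 = -0.005594
∂T/∂y = [(-90)·(-0.02) − 5·(+0.53)] / -1600 = +0.0005313
Steepest decrease is along −∇f = (+0.005594 E, -0.0005313 N) → east.

E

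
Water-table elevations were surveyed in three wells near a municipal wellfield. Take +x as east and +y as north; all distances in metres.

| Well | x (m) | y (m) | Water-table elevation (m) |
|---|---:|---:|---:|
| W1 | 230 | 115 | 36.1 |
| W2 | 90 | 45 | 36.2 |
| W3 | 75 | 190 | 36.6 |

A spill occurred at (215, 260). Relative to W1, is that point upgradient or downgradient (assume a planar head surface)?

With h = a·x + b·y + c and W1 as origin, the differences give:
  (-140)·a + (-70)·b = +0.1
  (-155)·a + 75·b = +0.5
Eliminate b (×75 and ×(-70), subtract): -21350·a = 42.50 → a = ∂h/∂x = -0.001991
Back-substitute: b = ∂h/∂y = +0.002553.
Head at (215, 260) = 36.1 + (-0.001991)·(-15) + (+0.002553)·(145) = 36.50 m.
That is higher than the 36.1 m at W1, so the point is upgradient.

upgradient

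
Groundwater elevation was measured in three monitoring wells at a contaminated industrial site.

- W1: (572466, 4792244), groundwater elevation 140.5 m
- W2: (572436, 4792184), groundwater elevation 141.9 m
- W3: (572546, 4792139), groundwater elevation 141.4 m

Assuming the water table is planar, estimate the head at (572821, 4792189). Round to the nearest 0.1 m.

Taking W1 as reference: W2−W1 = (-30, -60, +1.4); W3−W1 = (80, -105, +0.9).
Determinant of the coordinate differences = (-30)·(-105) − 80·(-60) = 7950.
∂h/∂x = [(+1.4)·(-105) − (+0.9)·(-60)] / 7950 = -0.01170
∂h/∂y = [(-30)·(+0.9) − 80·(+1.4)] / 7950 = -0.01748
h(572821, 4792189) = 140.5 + (-0.01170)·(355) + (-0.01748)·(-55) = 140.5 -4.153 +0.962 = 137.309 m.

137.3 m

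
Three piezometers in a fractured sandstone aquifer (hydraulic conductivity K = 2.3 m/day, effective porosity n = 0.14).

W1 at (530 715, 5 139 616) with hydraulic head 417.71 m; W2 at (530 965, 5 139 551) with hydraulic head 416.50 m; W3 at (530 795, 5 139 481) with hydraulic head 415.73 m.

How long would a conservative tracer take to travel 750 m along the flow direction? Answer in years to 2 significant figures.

8.9 years

Differences from W1: to W2 (Δx, Δy, Δh) = (250, -65, -1.21); to W3 = (80, -135, -1.98).
Solve a·Δx + b·Δy = Δh: det = 250·(-135) − 80·(-65) = -28550.
∂h/∂x = [(-1.21)·(-135) − (-1.98)·(-65)] / -28550 = -0.001214
∂h/∂y = [250·(-1.98) − 80·(-1.21)] / -28550 = +0.01395
|∇h| = √(-0.001214² + 0.01395²) = 0.014
Seepage velocity v = K·i/n = 2.3 × 0.014 / 0.14 = 0.23 m/day.
t = 750 / 0.23 = 3261 days = 8.93 years.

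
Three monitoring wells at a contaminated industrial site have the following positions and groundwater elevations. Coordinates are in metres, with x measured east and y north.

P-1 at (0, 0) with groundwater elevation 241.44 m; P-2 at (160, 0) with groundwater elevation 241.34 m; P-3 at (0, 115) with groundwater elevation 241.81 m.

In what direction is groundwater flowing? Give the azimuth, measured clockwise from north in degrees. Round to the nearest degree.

169°

∂h/∂x = (241.34 − 241.44) / (160 − 0) = -0.0006250
∂h/∂y = (241.81 − 241.44) / (115 − 0) = +0.003217
Flow direction (−∇h) has components (+0.0006250 E, -0.003217 N).
Azimuth = atan2(E, N) = atan2(+0.0006250, -0.003217) = 169.0° ≈ 169°.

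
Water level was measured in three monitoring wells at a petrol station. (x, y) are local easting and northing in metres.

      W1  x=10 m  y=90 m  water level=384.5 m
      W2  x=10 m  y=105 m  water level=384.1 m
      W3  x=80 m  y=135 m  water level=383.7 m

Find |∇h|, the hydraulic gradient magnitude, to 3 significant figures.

Taking W1 as reference: W2−W1 = (0, 15, -0.4); W3−W1 = (70, 45, -0.8).
Solve a·Δx + b·Δy = Δh: det = 0·45 − 70·15 = -1050.
∂h/∂x = [(-0.4)·45 − (-0.8)·15] / -1050 = +0.005714
∂h/∂y = [0·(-0.8) − 70·(-0.4)] / -1050 = -0.02667
|∇h| = √(0.005714² + -0.02667²) = 0.02728

0.0273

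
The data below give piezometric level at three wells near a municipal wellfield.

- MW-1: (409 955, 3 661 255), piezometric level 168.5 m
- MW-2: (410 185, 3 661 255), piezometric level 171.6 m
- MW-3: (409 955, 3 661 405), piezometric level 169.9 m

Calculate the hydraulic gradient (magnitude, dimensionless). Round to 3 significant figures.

0.0164

∂h/∂x = (171.6 − 168.5) / (410185 − 409955) = +0.01348
∂h/∂y = (169.9 − 168.5) / (3661405 − 3661255) = +0.009333
|∇h| = √(0.01348² + 0.009333²) = 0.0164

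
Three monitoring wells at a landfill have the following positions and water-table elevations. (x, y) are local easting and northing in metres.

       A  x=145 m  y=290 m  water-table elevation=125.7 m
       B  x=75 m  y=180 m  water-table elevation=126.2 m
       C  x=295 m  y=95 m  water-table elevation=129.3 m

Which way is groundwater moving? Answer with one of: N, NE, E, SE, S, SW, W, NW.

Differences from A: to B (Δx, Δy, Δh) = (-70, -110, +0.5); to C = (150, -195, +3.6).
Determinant of the coordinate differences = (-70)·(-195) − 150·(-110) = 30150.
∂h/∂x = [(+0.5)·(-195) − (+3.6)·(-110)] / 30150 = +0.009900
∂h/∂y = [(-70)·(+3.6) − 150·(+0.5)] / 30150 = -0.01085
Flow = −∇h = (-0.009900 east, +0.01085 north), which points northwest.

NW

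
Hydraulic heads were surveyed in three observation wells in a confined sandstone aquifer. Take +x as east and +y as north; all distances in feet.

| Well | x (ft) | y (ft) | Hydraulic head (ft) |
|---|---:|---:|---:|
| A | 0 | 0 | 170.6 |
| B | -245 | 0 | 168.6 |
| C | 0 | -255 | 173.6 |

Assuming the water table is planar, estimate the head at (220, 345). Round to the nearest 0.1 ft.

∂h/∂x = (168.6 − 170.6) / (-245 − 0) = +0.008163
∂h/∂y = (173.6 − 170.6) / (-255 − 0) = -0.01176
h(220, 345) = 170.6 + (+0.008163)·(220) + (-0.01176)·(345) = 170.6 +1.796 -4.059 = 168.337 ft.

168.3 ft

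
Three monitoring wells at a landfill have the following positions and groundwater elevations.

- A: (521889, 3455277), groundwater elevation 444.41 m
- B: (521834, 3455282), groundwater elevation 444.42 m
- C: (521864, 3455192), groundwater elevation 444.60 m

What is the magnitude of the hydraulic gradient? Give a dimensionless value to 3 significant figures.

0.00216

Differences from A: to B (Δx, Δy, Δh) = (-55, 5, +0.01); to C = (-25, -85, +0.19).
Solve a·Δx + b·Δy = Δh: det = (-55)·(-85) − (-25)·5 = 4800.
∂h/∂x = [(+0.01)·(-85) − (+0.19)·5] / 4800 = -0.0003750
∂h/∂y = [(-55)·(+0.19) − (-25)·(+0.01)] / 4800 = -0.002125
|∇h| = √(-0.0003750² + -0.002125²) = 0.002158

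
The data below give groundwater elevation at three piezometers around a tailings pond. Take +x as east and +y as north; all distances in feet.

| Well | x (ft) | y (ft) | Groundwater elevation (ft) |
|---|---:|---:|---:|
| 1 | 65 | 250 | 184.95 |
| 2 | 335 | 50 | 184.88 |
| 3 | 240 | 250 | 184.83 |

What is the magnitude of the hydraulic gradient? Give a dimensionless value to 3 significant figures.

0.000895

With h = a·x + b·y + c and 1 as origin, the differences give:
  270·a + (-200)·b = -0.07
  175·a + 0·b = -0.12
Eliminate b (×0 and ×(-200), subtract): 35000·a = -24.000 → a = ∂h/∂x = -0.0006857
Back-substitute: b = ∂h/∂y = -0.0005757.
|∇h| = √(-0.0006857² + -0.0005757²) = 0.0008953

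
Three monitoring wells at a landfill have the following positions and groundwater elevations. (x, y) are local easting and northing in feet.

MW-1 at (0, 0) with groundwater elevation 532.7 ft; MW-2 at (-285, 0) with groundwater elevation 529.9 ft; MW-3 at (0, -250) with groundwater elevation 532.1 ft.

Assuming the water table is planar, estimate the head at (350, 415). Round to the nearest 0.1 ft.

537.1 ft

∂h/∂x = (529.9 − 532.7) / (-285 − 0) = +0.009825
∂h/∂y = (532.1 − 532.7) / (-250 − 0) = +0.002400
h(350, 415) = 532.7 + (+0.009825)·(350) + (+0.002400)·(415) = 532.7 +3.439 +0.996 = 537.135 ft.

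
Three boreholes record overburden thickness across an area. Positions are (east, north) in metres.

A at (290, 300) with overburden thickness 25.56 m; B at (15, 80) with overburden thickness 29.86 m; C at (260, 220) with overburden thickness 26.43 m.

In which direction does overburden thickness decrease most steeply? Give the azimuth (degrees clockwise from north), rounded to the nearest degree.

054°

With d = a·x + b·y + c and A as origin, the differences give:
  (-275)·a + (-220)·b = +4.30
  (-30)·a + (-80)·b = +0.87
Eliminate b (×(-80) and ×(-220), subtract): 15400·a = -152.600 → a = ∂d/∂x = -0.009909
Back-substitute: b = ∂d/∂y = -0.007159.
Steepest decrease is along −∇f: components (+0.009909 E, +0.007159 N).
Azimuth = atan2(+0.009909, +0.007159) = 54.2° ≈ 054°.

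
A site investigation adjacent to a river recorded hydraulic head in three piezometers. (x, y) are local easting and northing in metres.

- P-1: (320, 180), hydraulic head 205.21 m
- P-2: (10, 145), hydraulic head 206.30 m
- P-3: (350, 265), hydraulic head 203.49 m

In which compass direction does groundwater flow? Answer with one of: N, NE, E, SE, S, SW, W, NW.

With h = a·x + b·y + c and P-1 as origin, the differences give:
  (-310)·a + (-35)·b = +1.09
  30·a + 85·b = -1.72
Eliminate b (×85 and ×(-35), subtract): -25300·a = 32.450 → a = ∂h/∂x = -0.001283
Back-substitute: b = ∂h/∂y = -0.01978.
Flow = −∇h = (+0.001283 east, +0.01978 north), which points north.

N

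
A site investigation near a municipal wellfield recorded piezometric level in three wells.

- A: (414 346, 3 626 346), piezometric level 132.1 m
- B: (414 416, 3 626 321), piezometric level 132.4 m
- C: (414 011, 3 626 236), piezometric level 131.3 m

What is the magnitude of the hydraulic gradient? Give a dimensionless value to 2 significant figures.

0.0043

Taking A as reference: B−A = (70, -25, +0.3); C−A = (-335, -110, -0.8).
Solve a·Δx + b·Δy = Δh: det = 70·(-110) − (-335)·(-25) = -16075.
∂h/∂x = [(+0.3)·(-110) − (-0.8)·(-25)] / -16075 = +0.003297
∂h/∂y = [70·(-0.8) − (-335)·(+0.3)] / -16075 = -0.002768
|∇h| = √(0.003297² + -0.002768²) = 0.004305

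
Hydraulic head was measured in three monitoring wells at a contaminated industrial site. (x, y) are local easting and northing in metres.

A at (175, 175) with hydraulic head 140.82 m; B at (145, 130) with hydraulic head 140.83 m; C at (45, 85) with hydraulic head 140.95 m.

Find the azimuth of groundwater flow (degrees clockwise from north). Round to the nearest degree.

118°

With h = a·x + b·y + c and A as origin, the differences give:
  (-30)·a + (-45)·b = +0.01
  (-130)·a + (-90)·b = +0.13
Eliminate b (×(-90) and ×(-45), subtract): -3150·a = 4.950 → a = ∂h/∂x = -0.001571
Back-substitute: b = ∂h/∂y = +0.0008254.
Flow direction (−∇h) has components (+0.001571 E, -0.0008254 N).
Azimuth = atan2(E, N) = atan2(+0.001571, -0.0008254) = 117.7° ≈ 118°.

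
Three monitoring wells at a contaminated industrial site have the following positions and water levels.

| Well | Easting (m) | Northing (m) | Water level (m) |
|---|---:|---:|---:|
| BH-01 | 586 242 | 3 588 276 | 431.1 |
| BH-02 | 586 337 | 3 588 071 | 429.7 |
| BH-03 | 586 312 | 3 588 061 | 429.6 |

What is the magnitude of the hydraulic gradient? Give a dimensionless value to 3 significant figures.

0.00740

Taking BH-01 as reference: BH-02−BH-01 = (95, -205, -1.4); BH-03−BH-01 = (70, -215, -1.5).
Determinant of the coordinate differences = 95·(-215) − 70·(-205) = -6075.
∂h/∂x = [(-1.4)·(-215) − (-1.5)·(-205)] / -6075 = +0.001070
∂h/∂y = [95·(-1.5) − 70·(-1.4)] / -6075 = +0.007325
|∇h| = √(0.001070² + 0.007325²) = 0.007403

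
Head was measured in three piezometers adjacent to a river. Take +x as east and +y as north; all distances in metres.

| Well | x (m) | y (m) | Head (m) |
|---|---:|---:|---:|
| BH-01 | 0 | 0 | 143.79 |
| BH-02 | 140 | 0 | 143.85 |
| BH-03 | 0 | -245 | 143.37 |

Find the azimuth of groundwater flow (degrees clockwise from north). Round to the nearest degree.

194°

∂h/∂x = (143.85 − 143.79) / (140 − 0) = +0.0004286
∂h/∂y = (143.37 − 143.79) / (-245 − 0) = +0.001714
Flow direction (−∇h) has components (-0.0004286 E, -0.001714 N).
Azimuth = atan2(E, N) = atan2(-0.0004286, -0.001714) = 194.0° ≈ 194°.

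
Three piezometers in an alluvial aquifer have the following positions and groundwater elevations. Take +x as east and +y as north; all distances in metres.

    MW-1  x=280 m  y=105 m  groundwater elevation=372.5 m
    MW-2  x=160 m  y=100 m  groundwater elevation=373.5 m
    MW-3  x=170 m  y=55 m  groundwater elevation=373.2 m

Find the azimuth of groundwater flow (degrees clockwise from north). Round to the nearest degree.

119°

With h = a·x + b·y + c and MW-1 as origin, the differences give:
  (-120)·a + (-5)·b = +1.0
  (-110)·a + (-50)·b = +0.7
Eliminate b (×(-50) and ×(-5), subtract): 5450·a = -46.50 → a = ∂h/∂x = -0.008532
Back-substitute: b = ∂h/∂y = +0.004771.
Flow direction (−∇h) has components (+0.008532 E, -0.004771 N).
Azimuth = atan2(E, N) = atan2(+0.008532, -0.004771) = 119.2° ≈ 119°.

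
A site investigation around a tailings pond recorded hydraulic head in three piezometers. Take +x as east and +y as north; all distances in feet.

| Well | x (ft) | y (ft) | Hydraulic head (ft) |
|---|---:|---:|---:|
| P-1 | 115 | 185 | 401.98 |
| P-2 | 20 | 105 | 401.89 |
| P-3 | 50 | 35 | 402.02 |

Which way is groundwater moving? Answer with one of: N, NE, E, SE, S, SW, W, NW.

Three-point gradient (reference P-1): Δ to P-2 = (-95, -80, -0.09), Δ to P-3 = (-65, -150, +0.04).
∂h/∂x = +0.001845, ∂h/∂y = -0.001066 (det = 9050).
Flow = −∇h = (-0.001845 east, +0.001066 north), which points northwest.

NW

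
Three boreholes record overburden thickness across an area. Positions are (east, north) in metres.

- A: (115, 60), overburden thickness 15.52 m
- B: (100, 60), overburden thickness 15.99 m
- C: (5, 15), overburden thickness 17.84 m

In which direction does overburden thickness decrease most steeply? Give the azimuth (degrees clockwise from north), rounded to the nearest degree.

Differences from A: to B (Δx, Δy, Δh) = (-15, 0, +0.47); to C = (-110, -45, +2.32).
Determinant of the coordinate differences = (-15)·(-45) − (-110)·0 = 675.
∂d/∂x = [(+0.47)·(-45) − (+2.32)·0] / 675 = -0.03133
∂d/∂y = [(-15)·(+2.32) − (-110)·(+0.47)] / 675 = +0.02504
Steepest decrease is along −∇f: components (+0.03133 E, -0.02504 N).
Azimuth = atan2(+0.03133, -0.02504) = 128.6° ≈ 129°.

129°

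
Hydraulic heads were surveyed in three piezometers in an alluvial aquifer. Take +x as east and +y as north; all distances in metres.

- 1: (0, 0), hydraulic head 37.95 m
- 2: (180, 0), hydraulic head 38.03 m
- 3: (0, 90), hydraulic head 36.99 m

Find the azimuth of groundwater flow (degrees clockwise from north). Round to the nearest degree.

358°

∂h/∂x = (38.03 − 37.95) / (180 − 0) = +0.0004444
∂h/∂y = (36.99 − 37.95) / (90 − 0) = -0.01067
Flow direction (−∇h) has components (-0.0004444 E, +0.01067 N).
Azimuth = atan2(E, N) = atan2(-0.0004444, +0.01067) = 357.6° ≈ 358°.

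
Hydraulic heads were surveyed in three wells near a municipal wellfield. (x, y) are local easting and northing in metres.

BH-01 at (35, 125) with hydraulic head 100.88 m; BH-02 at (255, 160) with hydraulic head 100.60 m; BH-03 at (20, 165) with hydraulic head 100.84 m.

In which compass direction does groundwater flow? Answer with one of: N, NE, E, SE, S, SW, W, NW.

Differences from BH-01: to BH-02 (Δx, Δy, Δh) = (220, 35, -0.28); to BH-03 = (-15, 40, -0.04).
Solve a·Δx + b·Δy = Δh: det = 220·40 − (-15)·35 = 9325.
∂h/∂x = [(-0.28)·40 − (-0.04)·35] / 9325 = -0.001051
∂h/∂y = [220·(-0.04) − (-15)·(-0.28)] / 9325 = -0.001394
Flow = −∇h = (+0.001051 east, +0.001394 north), which points northeast.

NE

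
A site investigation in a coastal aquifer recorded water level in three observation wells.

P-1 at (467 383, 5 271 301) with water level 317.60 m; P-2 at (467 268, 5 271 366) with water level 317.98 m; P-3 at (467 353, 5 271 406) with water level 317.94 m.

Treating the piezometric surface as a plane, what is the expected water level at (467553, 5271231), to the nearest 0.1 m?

317.1 m

With h = a·x + b·y + c and P-1 as origin, the differences give:
  (-115)·a + 65·b = +0.38
  (-30)·a + 105·b = +0.34
Eliminate b (×105 and ×65, subtract): -10125·a = 17.800 → a = ∂h/∂x = -0.001758
Back-substitute: b = ∂h/∂y = +0.002736.
h(467553, 5271231) = 317.60 + (-0.001758)·(170) + (+0.002736)·(-70) = 317.60 -0.299 -0.192 = 317.110 m.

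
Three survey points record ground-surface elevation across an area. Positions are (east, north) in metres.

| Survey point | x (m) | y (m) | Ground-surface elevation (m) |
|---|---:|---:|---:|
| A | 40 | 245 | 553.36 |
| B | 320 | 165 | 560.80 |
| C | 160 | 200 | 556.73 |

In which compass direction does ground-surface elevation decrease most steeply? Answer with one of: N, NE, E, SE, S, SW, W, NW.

Differences from A: to B (Δx, Δy, Δh) = (280, -80, +7.44); to C = (120, -45, +3.37).
Solve a·Δx + b·Δy = Δz: det = 280·(-45) − 120·(-80) = -3000.
∂z/∂x = [(+7.44)·(-45) − (+3.37)·(-80)] / -3000 = +0.02173
∂z/∂y = [280·(+3.37) − 120·(+7.44)] / -3000 = -0.01693
Steepest decrease is along −∇f = (-0.02173 E, +0.01693 N) → northwest.

NW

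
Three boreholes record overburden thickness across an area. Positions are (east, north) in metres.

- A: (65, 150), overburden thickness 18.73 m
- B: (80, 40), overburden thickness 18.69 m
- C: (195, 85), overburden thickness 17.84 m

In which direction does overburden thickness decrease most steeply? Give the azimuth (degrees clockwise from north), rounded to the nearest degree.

Taking A as reference: B−A = (15, -110, -0.04); C−A = (130, -65, -0.89).
Determinant of the coordinate differences = 15·(-65) − 130·(-110) = 13325.
∂d/∂x = [(-0.04)·(-65) − (-0.89)·(-110)] / 13325 = -0.007152
∂d/∂y = [15·(-0.89) − 130·(-0.04)] / 13325 = -0.0006116
Steepest decrease is along −∇f: components (+0.007152 E, +0.0006116 N).
Azimuth = atan2(+0.007152, +0.0006116) = 85.1° ≈ 085°.

085°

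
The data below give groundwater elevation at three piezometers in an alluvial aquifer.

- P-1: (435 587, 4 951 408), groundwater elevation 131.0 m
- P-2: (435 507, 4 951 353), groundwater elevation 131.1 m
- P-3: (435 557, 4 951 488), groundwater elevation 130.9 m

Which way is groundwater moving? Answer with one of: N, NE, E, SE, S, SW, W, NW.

N

Taking P-1 as reference: P-2−P-1 = (-80, -55, +0.1); P-3−P-1 = (-30, 80, -0.1).
Solve a·Δx + b·Δy = Δh: det = (-80)·80 − (-30)·(-55) = -8050.
∂h/∂x = [(+0.1)·80 − (-0.1)·(-55)] / -8050 = -0.0003106
∂h/∂y = [(-80)·(-0.1) − (-30)·(+0.1)] / -8050 = -0.001366
Flow = −∇h = (+0.0003106 east, +0.001366 north), which points north.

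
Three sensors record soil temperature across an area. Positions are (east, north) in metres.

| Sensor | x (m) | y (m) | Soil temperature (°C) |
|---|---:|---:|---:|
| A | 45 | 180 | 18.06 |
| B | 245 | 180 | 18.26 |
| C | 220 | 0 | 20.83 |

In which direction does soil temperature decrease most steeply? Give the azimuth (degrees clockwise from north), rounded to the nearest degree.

356°

With T = a·x + b·y + c and A as origin, the differences give:
  200·a + 0·b = +0.20
  175·a + (-180)·b = +2.77
Eliminate b (×(-180) and ×0, subtract): -36000·a = -36.000 → a = ∂T/∂x = +0.001000
Back-substitute: b = ∂T/∂y = -0.01442.
Steepest decrease is along −∇f: components (-0.001000 E, +0.01442 N).
Azimuth = atan2(-0.001000, +0.01442) = 356.0° ≈ 356°.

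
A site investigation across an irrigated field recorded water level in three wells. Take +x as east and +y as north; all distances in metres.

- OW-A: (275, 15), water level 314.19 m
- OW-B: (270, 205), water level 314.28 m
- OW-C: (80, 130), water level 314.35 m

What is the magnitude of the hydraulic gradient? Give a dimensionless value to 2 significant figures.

0.00072

Differences from OW-A: to OW-B (Δx, Δy, Δh) = (-5, 190, +0.09); to OW-C = (-195, 115, +0.16).
Solve a·Δx + b·Δy = Δh: det = (-5)·115 − (-195)·190 = 36475.
∂h/∂x = [(+0.09)·115 − (+0.16)·190] / 36475 = -0.0005497
∂h/∂y = [(-5)·(+0.16) − (-195)·(+0.09)] / 36475 = +0.0004592
|∇h| = √(-0.0005497² + 0.0004592²) = 0.0007163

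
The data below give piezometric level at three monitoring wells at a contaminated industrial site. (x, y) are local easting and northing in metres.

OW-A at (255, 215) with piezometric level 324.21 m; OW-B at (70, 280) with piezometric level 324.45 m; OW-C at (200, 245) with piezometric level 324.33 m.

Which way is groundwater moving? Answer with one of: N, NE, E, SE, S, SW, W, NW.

With h = a·x + b·y + c and OW-A as origin, the differences give:
  (-185)·a + 65·b = +0.24
  (-55)·a + 30·b = +0.12
Eliminate b (×30 and ×65, subtract): -1975·a = -0.600 → a = ∂h/∂x = +0.0003038
Back-substitute: b = ∂h/∂y = +0.004557.
Flow = −∇h = (-0.0003038 east, -0.004557 north), which points south.

S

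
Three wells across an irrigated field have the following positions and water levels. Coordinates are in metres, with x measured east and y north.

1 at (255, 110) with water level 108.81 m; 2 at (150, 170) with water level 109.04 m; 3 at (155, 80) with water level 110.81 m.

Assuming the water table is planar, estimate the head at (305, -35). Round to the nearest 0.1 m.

111.1 m

Taking 1 as reference: 2−1 = (-105, 60, +0.23); 3−1 = (-100, -30, +2.00).
Solve a·Δx + b·Δy = Δh: det = (-105)·(-30) − (-100)·60 = 9150.
∂h/∂x = [(+0.23)·(-30) − (+2.00)·60] / 9150 = -0.01387
∂h/∂y = [(-105)·(+2.00) − (-100)·(+0.23)] / 9150 = -0.02044
h(305, -35) = 108.81 + (-0.01387)·(50) + (-0.02044)·(-145) = 108.81 -0.693 +2.963 = 111.080 m.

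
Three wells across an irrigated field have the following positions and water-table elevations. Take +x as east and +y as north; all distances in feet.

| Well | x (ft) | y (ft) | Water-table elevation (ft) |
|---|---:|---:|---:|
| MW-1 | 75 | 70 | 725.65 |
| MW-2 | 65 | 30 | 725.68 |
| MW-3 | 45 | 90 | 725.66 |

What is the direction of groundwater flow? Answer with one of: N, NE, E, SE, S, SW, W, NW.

NE

Taking MW-1 as reference: MW-2−MW-1 = (-10, -40, +0.03); MW-3−MW-1 = (-30, 20, +0.01).
Solve a·Δx + b·Δy = Δh: det = (-10)·20 − (-30)·(-40) = -1400.
∂h/∂x = [(+0.03)·20 − (+0.01)·(-40)] / -1400 = -0.0007143
∂h/∂y = [(-10)·(+0.01) − (-30)·(+0.03)] / -1400 = -0.0005714
Flow = −∇h = (+0.0007143 east, +0.0005714 north), which points northeast.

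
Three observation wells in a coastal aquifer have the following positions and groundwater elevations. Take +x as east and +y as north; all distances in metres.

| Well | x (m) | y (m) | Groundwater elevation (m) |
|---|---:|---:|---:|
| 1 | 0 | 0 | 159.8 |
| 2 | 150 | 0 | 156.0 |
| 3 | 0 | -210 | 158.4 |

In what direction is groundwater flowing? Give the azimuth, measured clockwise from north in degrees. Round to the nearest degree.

105°

∂h/∂x = (156.0 − 159.8) / (150 − 0) = -0.02533
∂h/∂y = (158.4 − 159.8) / (-210 − 0) = +0.006667
Flow direction (−∇h) has components (+0.02533 E, -0.006667 N).
Azimuth = atan2(E, N) = atan2(+0.02533, -0.006667) = 104.7° ≈ 105°.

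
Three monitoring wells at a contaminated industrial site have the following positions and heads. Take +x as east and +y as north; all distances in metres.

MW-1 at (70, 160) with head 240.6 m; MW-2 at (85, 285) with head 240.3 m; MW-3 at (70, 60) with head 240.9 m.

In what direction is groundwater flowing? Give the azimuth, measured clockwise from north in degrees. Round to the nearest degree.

Differences from MW-1: to MW-2 (Δx, Δy, Δh) = (15, 125, -0.3); to MW-3 = (0, -100, +0.3).
Solve a·Δx + b·Δy = Δh: det = 15·(-100) − 0·125 = -1500.
∂h/∂x = [(-0.3)·(-100) − (+0.3)·125] / -1500 = +0.005000
∂h/∂y = [15·(+0.3) − 0·(-0.3)] / -1500 = -0.003000
Flow direction (−∇h) has components (-0.005000 E, +0.003000 N).
Azimuth = atan2(E, N) = atan2(-0.005000, +0.003000) = 301.0° ≈ 301°.

301°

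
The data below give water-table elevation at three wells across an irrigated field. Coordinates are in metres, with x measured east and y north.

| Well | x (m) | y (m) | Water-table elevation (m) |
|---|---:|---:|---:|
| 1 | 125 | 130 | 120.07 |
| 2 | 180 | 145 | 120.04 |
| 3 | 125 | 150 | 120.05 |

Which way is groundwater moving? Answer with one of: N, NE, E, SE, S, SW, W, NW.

N

With h = a·x + b·y + c and 1 as origin, the differences give:
  55·a + 15·b = -0.03
  0·a + 20·b = -0.02
Eliminate b (×20 and ×15, subtract): 1100·a = -0.300 → a = ∂h/∂x = -0.0002727
Back-substitute: b = ∂h/∂y = -0.0010000.
Flow = −∇h = (+0.0002727 east, +0.0010000 north), which points north.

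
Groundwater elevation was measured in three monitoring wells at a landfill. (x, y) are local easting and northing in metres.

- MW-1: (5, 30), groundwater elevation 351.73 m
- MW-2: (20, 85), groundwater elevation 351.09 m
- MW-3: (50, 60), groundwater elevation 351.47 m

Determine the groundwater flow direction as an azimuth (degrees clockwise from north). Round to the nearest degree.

349°

Differences from MW-1: to MW-2 (Δx, Δy, Δh) = (15, 55, -0.64); to MW-3 = (45, 30, -0.26).
Solve a·Δx + b·Δy = Δh: det = 15·30 − 45·55 = -2025.
∂h/∂x = [(-0.64)·30 − (-0.26)·55] / -2025 = +0.002420
∂h/∂y = [15·(-0.26) − 45·(-0.64)] / -2025 = -0.01230
Flow direction (−∇h) has components (-0.002420 E, +0.01230 N).
Azimuth = atan2(E, N) = atan2(-0.002420, +0.01230) = 348.9° ≈ 349°.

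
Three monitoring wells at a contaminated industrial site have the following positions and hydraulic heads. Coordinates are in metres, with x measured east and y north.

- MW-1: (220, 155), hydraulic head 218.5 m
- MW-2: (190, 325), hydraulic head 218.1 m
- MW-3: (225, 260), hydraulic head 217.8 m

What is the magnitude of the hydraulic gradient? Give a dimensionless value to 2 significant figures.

With h = a·x + b·y + c and MW-1 as origin, the differences give:
  (-30)·a + 170·b = -0.4
  5·a + 105·b = -0.7
Eliminate b (×105 and ×170, subtract): -4000·a = 77.00 → a = ∂h/∂x = -0.01925
Back-substitute: b = ∂h/∂y = -0.005750.
|∇h| = √(-0.01925² + -0.005750²) = 0.02009

0.020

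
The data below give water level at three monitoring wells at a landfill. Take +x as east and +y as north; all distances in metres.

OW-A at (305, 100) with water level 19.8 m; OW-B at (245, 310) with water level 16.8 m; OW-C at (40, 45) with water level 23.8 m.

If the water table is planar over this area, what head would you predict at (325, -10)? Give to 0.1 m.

With h = a·x + b·y + c and OW-A as origin, the differences give:
  (-60)·a + 210·b = -3.0
  (-265)·a + (-55)·b = +4.0
Eliminate b (×(-55) and ×210, subtract): 58950·a = -675.00 → a = ∂h/∂x = -0.01145
Back-substitute: b = ∂h/∂y = -0.01756.
h(325, -10) = 19.8 + (-0.01145)·(20) + (-0.01756)·(-110) = 19.8 -0.229 +1.931 = 21.502 m.

21.5 m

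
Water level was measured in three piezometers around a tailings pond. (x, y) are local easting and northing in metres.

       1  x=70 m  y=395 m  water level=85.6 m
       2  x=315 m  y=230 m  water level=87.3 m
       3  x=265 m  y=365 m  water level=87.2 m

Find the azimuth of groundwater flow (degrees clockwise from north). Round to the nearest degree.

254°

Three-point gradient (reference 1): Δ to 2 = (245, -165, +1.7), Δ to 3 = (195, -30, +1.6).
∂h/∂x = +0.008580, ∂h/∂y = +0.002437 (det = 24825).
Flow direction (−∇h) has components (-0.008580 E, -0.002437 N).
Azimuth = atan2(E, N) = atan2(-0.008580, -0.002437) = 254.1° ≈ 254°.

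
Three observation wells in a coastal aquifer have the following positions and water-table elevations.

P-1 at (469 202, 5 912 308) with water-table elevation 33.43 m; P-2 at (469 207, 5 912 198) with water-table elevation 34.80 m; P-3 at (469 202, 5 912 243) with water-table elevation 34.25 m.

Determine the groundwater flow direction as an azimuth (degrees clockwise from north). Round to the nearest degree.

016°

Three-point gradient (reference P-1): Δ to P-2 = (5, -110, +1.37), Δ to P-3 = (0, -65, +0.82).
∂h/∂x = -0.003538, ∂h/∂y = -0.01262 (det = -325).
Flow direction (−∇h) has components (+0.003538 E, +0.01262 N).
Azimuth = atan2(E, N) = atan2(+0.003538, +0.01262) = 15.7° ≈ 016°.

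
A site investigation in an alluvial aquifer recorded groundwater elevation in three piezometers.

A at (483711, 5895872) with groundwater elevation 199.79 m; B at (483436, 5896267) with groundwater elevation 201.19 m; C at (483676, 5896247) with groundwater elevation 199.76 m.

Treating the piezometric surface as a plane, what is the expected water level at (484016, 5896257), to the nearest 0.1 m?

Differences from A: to B (Δx, Δy, Δh) = (-275, 395, +1.40); to C = (-35, 375, -0.03).
Determinant of the coordinate differences = (-275)·375 − (-35)·395 = -89300.
∂h/∂x = [(+1.40)·375 − (-0.03)·395] / -89300 = -0.006012
∂h/∂y = [(-275)·(-0.03) − (-35)·(+1.40)] / -89300 = -0.0006411
h(484016, 5896257) = 199.79 + (-0.006012)·(305) + (-0.0006411)·(385) = 199.79 -1.834 -0.247 = 197.710 m.

197.7 m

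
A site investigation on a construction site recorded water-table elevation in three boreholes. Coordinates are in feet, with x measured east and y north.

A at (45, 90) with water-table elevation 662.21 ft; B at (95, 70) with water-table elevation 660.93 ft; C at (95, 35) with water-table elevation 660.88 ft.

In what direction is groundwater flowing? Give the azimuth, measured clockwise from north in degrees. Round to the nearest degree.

Taking A as reference: B−A = (50, -20, -1.28); C−A = (50, -55, -1.33).
Determinant of the coordinate differences = 50·(-55) − 50·(-20) = -1750.
∂h/∂x = [(-1.28)·(-55) − (-1.33)·(-20)] / -1750 = -0.02503
∂h/∂y = [50·(-1.33) − 50·(-1.28)] / -1750 = +0.001429
Flow direction (−∇h) has components (+0.02503 E, -0.001429 N).
Azimuth = atan2(E, N) = atan2(+0.02503, -0.001429) = 93.3° ≈ 093°.

093°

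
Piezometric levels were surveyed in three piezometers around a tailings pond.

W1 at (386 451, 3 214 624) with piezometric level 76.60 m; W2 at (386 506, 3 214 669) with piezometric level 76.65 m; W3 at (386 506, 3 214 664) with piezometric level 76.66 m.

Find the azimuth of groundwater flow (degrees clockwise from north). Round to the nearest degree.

With h = a·x + b·y + c and W1 as origin, the differences give:
  55·a + 45·b = +0.05
  55·a + 40·b = +0.06
Eliminate b (×40 and ×45, subtract): -275·a = -0.700 → a = ∂h/∂x = +0.002545
Back-substitute: b = ∂h/∂y = -0.002000.
Flow direction (−∇h) has components (-0.002545 E, +0.002000 N).
Azimuth = atan2(E, N) = atan2(-0.002545, +0.002000) = 308.2° ≈ 308°.

308°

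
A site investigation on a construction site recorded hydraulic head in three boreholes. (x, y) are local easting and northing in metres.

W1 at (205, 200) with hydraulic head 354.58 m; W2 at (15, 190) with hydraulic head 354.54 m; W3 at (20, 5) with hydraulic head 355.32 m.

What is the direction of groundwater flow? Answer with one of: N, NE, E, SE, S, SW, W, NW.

N

Differences from W1: to W2 (Δx, Δy, Δh) = (-190, -10, -0.04); to W3 = (-185, -195, +0.74).
Determinant of the coordinate differences = (-190)·(-195) − (-185)·(-10) = 35200.
∂h/∂x = [(-0.04)·(-195) − (+0.74)·(-10)] / 35200 = +0.0004318
∂h/∂y = [(-190)·(+0.74) − (-185)·(-0.04)] / 35200 = -0.004205
Flow = −∇h = (-0.0004318 east, +0.004205 north), which points north.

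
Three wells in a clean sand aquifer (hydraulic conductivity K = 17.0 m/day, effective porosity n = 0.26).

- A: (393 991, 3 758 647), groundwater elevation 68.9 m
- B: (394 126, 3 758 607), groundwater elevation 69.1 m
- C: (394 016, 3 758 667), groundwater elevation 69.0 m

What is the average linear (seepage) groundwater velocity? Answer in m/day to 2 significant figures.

0.21 m/day

Taking A as reference: B−A = (135, -40, +0.2); C−A = (25, 20, +0.1).
Solve a·Δx + b·Δy = Δh: det = 135·20 − 25·(-40) = 3700.
∂h/∂x = [(+0.2)·20 − (+0.1)·(-40)] / 3700 = +0.002162
∂h/∂y = [135·(+0.1) − 25·(+0.2)] / 3700 = +0.002297
|∇h| = √(0.002162² + 0.002297²) = 0.003154
Seepage velocity v = K·i/n = 17.0 × 0.003154 / 0.26 = 0.2062 m/day.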